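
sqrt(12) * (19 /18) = 19 * sqrt(3) /9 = 3.66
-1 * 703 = -703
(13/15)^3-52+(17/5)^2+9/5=-37.99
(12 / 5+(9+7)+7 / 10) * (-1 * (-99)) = 18909 / 10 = 1890.90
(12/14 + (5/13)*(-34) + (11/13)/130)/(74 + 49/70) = -48161/294567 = -0.16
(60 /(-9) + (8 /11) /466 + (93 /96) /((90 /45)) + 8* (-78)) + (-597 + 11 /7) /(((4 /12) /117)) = -722091466847 /3444672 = -209625.61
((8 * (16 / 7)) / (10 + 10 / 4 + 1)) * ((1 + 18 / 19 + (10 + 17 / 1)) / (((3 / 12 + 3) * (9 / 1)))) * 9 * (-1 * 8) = -4505600 / 46683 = -96.51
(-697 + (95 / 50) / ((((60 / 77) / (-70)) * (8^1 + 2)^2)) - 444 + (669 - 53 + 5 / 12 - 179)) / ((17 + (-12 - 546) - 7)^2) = -4231741 / 1801824000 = -0.00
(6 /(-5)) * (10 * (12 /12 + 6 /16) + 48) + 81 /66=-4008 /55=-72.87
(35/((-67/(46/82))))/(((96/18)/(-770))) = 929775/21976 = 42.31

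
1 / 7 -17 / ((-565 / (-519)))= -61196 / 3955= -15.47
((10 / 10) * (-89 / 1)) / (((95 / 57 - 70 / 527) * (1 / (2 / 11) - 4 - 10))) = 16554 / 2425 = 6.83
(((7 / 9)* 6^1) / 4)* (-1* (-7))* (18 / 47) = 147 / 47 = 3.13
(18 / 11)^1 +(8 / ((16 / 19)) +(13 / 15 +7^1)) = 6271 / 330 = 19.00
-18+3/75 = -17.96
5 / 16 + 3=3.31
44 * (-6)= -264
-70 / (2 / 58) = -2030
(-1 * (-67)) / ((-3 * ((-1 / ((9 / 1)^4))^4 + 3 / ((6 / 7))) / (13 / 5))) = -82768235102048898 / 4988900508447265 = -16.59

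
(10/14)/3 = 5/21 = 0.24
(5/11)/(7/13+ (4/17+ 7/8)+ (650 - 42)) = 8840/11856449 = 0.00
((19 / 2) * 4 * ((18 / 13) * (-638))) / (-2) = 218196 / 13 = 16784.31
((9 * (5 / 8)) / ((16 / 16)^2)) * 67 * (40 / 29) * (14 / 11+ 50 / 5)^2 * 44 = 927172800 / 319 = 2906497.81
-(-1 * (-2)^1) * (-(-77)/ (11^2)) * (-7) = 98/ 11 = 8.91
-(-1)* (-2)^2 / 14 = 2 / 7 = 0.29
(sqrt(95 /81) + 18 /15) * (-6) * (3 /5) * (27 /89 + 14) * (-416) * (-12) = -686320128 /2225-12709632 * sqrt(95) /445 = -586836.39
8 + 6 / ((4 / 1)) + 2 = 23 / 2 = 11.50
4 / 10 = 2 / 5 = 0.40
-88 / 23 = -3.83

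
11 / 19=0.58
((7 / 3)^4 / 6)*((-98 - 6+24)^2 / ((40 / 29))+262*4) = 758716 / 27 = 28100.59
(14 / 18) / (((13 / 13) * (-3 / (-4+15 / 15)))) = 7 / 9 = 0.78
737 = 737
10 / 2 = 5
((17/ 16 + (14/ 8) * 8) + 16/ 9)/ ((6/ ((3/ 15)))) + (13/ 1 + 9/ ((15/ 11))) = 20.16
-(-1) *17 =17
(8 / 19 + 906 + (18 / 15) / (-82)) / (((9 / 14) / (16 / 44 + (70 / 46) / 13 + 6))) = 70234831982 / 7686393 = 9137.55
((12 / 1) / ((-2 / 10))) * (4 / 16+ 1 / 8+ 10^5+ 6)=-12000765 / 2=-6000382.50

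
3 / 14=0.21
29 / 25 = 1.16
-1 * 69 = -69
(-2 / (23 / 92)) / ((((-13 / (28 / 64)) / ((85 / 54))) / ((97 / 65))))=0.63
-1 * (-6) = 6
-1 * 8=-8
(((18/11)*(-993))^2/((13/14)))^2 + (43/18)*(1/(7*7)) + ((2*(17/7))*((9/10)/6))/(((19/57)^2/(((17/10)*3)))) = 882229702311809938557293/109117908900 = 8085104555296.42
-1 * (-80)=80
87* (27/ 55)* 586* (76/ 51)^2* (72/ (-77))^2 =4579629041664/ 94241455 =48594.63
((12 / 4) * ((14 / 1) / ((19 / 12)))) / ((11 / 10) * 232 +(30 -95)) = 840 / 6023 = 0.14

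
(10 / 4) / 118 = 5 / 236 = 0.02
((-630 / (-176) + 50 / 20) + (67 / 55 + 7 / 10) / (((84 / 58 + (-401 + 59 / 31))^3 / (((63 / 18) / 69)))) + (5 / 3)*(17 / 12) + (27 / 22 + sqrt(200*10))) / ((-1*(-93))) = 216282140258465594347 / 2080511600552088438240 + 20*sqrt(5) / 93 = 0.58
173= 173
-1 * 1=-1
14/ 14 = 1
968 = 968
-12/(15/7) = -28/5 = -5.60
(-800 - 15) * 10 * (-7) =57050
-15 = -15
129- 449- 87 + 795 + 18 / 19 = 7390 / 19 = 388.95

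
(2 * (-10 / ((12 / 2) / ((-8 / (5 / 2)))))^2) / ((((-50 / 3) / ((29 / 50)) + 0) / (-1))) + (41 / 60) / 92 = 1.99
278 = 278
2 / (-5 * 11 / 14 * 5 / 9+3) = 252 / 103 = 2.45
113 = 113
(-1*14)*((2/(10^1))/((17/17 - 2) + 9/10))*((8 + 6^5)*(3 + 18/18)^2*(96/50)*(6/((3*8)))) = 41846784/25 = 1673871.36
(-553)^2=305809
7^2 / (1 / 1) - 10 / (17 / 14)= 693 / 17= 40.76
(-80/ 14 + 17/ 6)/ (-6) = 121/ 252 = 0.48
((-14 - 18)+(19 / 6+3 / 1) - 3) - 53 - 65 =-881 / 6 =-146.83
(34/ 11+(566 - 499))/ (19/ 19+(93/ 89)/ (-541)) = 37122879/ 528616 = 70.23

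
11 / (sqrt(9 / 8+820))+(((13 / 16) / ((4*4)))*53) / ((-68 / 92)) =-15847 / 4352+22*sqrt(13138) / 6569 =-3.26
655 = 655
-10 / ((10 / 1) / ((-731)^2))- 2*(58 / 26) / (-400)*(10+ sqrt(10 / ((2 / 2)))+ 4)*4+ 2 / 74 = -6425683189 / 12025+ 29*sqrt(10) / 650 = -534360.21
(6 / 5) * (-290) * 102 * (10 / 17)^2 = -208800 / 17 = -12282.35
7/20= 0.35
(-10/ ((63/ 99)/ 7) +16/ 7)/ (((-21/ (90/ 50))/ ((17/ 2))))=19227/ 245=78.48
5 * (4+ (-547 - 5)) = -2740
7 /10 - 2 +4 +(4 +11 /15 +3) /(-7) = 67 /42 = 1.60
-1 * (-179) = 179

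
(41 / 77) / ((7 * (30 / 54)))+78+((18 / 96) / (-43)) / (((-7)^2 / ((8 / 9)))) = 54329327 / 695310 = 78.14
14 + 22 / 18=137 / 9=15.22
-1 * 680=-680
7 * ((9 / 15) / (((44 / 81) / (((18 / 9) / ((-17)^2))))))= 1701 / 31790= 0.05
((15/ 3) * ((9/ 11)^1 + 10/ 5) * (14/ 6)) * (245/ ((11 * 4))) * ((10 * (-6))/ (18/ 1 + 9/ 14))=-18607750/ 31581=-589.21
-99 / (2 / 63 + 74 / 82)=-255717 / 2413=-105.97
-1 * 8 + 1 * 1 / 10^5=-799999 / 100000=-8.00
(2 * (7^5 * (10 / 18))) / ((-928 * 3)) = -84035 / 12528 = -6.71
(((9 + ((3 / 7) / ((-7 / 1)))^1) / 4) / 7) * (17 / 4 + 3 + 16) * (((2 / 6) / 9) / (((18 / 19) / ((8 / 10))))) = 42997 / 185220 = 0.23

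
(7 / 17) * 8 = 56 / 17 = 3.29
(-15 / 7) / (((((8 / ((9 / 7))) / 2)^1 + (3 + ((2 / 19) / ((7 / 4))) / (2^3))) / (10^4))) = -6412500 / 1831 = -3502.18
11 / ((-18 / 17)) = -187 / 18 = -10.39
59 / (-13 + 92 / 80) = -1180 / 237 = -4.98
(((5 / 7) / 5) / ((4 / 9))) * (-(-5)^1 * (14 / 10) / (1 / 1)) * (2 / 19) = 9 / 38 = 0.24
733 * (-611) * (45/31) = -20153835/31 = -650123.71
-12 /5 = -2.40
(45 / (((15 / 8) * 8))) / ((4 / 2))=3 / 2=1.50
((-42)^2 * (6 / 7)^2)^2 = 1679616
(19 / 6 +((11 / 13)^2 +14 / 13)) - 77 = -73049 / 1014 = -72.04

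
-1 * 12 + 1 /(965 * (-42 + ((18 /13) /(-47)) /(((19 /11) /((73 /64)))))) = -180760963828 /15063382695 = -12.00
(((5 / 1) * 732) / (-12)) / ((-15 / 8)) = 162.67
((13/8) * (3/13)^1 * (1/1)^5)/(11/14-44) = -21/2420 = -0.01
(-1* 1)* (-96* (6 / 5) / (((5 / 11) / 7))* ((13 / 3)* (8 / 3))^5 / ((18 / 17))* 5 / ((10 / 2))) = 509631567757312 / 1476225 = 345226214.00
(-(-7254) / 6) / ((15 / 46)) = 3707.60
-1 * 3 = -3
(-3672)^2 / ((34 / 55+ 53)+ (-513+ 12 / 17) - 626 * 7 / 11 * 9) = -1050595920 / 315091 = -3334.26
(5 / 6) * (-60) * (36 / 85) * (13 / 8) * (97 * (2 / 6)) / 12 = -6305 / 68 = -92.72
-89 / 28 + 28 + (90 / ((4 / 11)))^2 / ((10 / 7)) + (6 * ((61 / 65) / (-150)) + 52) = 3909010459 / 91000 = 42956.16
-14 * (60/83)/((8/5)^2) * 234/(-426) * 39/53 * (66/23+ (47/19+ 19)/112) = 10682553375/2183804368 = 4.89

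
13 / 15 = 0.87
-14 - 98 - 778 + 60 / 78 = -11560 / 13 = -889.23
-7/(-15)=7/15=0.47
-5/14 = -0.36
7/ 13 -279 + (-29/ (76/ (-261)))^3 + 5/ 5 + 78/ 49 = 276142749229229/ 279627712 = 987537.13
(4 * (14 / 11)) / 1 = 56 / 11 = 5.09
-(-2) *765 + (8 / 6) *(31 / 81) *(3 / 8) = 247891 / 162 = 1530.19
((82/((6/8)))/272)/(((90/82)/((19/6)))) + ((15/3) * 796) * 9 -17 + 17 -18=986019019/27540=35803.16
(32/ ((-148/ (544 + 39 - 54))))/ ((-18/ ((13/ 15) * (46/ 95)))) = 1265368/ 474525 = 2.67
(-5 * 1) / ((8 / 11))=-55 / 8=-6.88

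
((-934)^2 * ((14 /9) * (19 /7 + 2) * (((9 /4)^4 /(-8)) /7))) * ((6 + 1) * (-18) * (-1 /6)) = -15739701219 /256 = -61483207.89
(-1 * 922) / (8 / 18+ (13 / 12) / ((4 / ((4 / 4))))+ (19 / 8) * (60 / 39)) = -1725984 / 8179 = -211.03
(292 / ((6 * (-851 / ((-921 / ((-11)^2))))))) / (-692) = -0.00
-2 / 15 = -0.13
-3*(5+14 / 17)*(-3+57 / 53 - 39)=644193 / 901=714.98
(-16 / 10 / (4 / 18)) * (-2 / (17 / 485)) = 6984 / 17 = 410.82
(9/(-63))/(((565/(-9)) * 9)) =1/3955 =0.00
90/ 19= 4.74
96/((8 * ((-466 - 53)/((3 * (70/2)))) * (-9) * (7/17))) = 340/519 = 0.66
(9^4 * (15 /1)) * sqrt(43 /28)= 121959.75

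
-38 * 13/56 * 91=-3211/4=-802.75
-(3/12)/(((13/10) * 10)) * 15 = -15/52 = -0.29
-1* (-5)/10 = 1/2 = 0.50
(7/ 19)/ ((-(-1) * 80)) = 7/ 1520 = 0.00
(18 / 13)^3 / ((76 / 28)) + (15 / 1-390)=-15612801 / 41743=-374.02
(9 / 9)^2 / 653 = 1 / 653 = 0.00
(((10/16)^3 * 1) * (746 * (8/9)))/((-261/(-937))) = 581.20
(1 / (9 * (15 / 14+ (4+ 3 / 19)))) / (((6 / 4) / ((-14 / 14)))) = -532 / 37557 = -0.01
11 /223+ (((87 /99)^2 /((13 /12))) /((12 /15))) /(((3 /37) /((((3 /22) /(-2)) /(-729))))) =1699728539 /33754761612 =0.05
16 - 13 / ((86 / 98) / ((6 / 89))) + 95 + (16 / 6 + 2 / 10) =6479186 / 57405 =112.87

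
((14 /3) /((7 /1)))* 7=14 /3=4.67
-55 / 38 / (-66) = 5 / 228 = 0.02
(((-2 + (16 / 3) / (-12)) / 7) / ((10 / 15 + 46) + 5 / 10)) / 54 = -22 / 160461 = -0.00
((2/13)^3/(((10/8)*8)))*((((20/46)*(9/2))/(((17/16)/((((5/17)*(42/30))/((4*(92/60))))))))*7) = 0.00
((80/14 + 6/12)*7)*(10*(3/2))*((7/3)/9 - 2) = -6815/6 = -1135.83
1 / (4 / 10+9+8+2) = 5 / 97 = 0.05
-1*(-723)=723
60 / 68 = 15 / 17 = 0.88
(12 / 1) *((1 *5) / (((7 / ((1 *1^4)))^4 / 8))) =480 / 2401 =0.20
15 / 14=1.07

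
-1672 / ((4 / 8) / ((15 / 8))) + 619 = -5651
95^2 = 9025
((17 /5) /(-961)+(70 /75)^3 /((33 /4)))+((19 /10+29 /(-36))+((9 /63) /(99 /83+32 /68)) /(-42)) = 58463058048107 /49235716876500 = 1.19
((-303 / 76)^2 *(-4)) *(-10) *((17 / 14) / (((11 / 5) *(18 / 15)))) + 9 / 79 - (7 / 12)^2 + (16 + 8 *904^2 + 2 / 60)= 10337245695672827 / 1581093360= 6538036.25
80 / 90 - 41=-361 / 9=-40.11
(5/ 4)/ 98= 0.01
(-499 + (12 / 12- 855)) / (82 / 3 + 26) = -4059 / 160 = -25.37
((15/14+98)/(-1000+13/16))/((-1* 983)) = 152/1506939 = 0.00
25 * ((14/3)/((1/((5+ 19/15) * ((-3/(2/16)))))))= -17546.67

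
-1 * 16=-16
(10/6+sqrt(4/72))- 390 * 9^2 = -94765/3+sqrt(2)/6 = -31588.10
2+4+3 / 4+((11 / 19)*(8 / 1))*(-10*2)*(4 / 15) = -4093 / 228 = -17.95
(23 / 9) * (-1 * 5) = -115 / 9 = -12.78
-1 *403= -403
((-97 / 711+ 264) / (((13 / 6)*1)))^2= 140785545796 / 9492561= 14831.14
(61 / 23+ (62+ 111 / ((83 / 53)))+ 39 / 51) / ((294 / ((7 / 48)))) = 1474409 / 21808416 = 0.07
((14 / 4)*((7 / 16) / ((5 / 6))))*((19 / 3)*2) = 931 / 40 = 23.28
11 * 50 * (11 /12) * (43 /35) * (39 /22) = 1098.04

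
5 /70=1 /14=0.07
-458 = -458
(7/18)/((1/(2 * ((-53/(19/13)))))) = -4823/171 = -28.20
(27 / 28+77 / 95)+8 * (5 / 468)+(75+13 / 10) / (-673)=73178395 / 41890212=1.75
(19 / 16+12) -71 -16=-1181 / 16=-73.81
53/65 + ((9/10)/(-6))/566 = 119953/147160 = 0.82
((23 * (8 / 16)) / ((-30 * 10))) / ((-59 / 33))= 253 / 11800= 0.02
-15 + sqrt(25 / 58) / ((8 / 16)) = -15 + 5 * sqrt(58) / 29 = -13.69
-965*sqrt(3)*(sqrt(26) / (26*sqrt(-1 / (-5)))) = -965*sqrt(390) / 26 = -732.97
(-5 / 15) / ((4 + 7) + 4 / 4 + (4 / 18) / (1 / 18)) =-1 / 48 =-0.02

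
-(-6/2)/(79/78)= 2.96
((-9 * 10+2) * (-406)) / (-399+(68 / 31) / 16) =-4430272 / 49459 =-89.57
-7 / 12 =-0.58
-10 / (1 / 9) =-90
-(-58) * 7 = 406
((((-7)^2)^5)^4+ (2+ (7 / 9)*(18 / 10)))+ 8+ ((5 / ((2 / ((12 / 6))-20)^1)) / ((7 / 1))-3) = 4233925831004503610518054367583966226 / 665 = 6366805760909027985741435000000000.00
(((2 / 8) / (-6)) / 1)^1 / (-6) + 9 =1297 / 144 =9.01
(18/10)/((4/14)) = 63/10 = 6.30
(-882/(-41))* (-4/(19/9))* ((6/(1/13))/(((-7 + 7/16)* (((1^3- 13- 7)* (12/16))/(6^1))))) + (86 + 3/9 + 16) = -22567889/222015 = -101.65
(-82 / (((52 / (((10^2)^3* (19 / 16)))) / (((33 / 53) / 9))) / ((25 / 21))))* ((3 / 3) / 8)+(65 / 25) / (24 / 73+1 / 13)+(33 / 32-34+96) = -7337459541691 / 381981600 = -19208.93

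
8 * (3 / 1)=24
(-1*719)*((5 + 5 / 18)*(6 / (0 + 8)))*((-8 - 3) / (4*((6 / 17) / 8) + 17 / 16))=25546070 / 1011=25268.12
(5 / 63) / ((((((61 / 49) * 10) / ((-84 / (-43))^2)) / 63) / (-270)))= -46675440 / 112789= -413.83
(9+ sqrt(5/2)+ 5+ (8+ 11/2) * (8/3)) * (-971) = -48550-971 * sqrt(10)/2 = -50085.29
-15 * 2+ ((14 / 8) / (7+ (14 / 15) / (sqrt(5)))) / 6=-268665 / 8968-5 * sqrt(5) / 4484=-29.96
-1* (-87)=87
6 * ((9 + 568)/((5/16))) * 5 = 55392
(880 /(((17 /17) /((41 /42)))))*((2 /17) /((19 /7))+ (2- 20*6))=-229108000 /2261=-101330.38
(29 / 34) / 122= 29 / 4148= 0.01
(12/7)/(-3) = -4/7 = -0.57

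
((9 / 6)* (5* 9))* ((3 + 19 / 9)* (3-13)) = -3450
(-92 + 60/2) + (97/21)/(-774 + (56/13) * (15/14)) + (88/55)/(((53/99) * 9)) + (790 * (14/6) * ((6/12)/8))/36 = -156226177367/2671734240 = -58.47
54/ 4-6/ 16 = 105/ 8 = 13.12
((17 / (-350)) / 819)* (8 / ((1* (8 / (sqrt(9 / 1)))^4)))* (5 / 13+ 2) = -4743 / 211993600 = -0.00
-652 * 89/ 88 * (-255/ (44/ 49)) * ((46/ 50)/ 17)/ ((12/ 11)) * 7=65025.98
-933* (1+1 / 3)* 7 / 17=-8708 / 17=-512.24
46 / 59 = 0.78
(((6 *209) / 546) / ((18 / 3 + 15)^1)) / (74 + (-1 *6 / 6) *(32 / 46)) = 4807 / 3221946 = 0.00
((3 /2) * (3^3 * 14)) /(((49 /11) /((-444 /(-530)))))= 106.63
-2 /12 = -1 /6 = -0.17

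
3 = 3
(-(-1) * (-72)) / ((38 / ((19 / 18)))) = -2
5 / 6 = 0.83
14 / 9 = 1.56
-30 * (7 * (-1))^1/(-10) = -21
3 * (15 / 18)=5 / 2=2.50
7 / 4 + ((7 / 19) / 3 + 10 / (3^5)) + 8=183091 / 18468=9.91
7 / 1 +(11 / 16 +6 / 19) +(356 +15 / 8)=111227 / 304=365.88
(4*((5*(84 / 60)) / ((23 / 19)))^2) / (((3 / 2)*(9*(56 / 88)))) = 222376 / 14283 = 15.57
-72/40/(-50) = 9/250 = 0.04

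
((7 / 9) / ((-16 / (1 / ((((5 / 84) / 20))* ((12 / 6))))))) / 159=-49 / 954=-0.05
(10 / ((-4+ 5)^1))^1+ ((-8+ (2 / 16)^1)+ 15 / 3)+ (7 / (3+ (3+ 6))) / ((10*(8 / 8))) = 431 / 60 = 7.18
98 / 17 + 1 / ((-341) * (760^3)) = 14669699967983 / 2544743872000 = 5.76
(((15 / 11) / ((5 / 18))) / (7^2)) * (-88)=-432 / 49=-8.82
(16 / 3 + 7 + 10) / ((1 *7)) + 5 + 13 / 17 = 3197 / 357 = 8.96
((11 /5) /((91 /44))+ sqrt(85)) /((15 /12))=1936 /2275+ 4 * sqrt(85) /5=8.23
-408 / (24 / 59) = -1003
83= 83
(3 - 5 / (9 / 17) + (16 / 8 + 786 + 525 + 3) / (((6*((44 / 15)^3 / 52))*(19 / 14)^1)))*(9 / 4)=297265327 / 404624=734.67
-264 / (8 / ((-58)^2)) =-111012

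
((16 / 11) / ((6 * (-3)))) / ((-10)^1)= 4 / 495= 0.01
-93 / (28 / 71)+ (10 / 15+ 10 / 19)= -374467 / 1596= -234.63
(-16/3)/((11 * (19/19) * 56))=-2/231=-0.01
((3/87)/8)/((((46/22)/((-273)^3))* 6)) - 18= -74795625/10672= -7008.59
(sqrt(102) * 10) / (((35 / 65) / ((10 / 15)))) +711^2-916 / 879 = 260 * sqrt(102) / 21 +444352043 / 879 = 505645.00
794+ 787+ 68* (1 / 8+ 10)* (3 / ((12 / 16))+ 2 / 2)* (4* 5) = 70431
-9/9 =-1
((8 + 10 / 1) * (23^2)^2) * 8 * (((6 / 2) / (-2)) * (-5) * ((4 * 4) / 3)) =1611884160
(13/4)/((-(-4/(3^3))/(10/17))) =12.90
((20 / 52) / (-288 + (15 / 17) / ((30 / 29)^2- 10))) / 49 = -25534 / 937194531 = -0.00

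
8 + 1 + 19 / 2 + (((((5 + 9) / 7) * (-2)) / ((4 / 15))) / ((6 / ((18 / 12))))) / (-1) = 89 / 4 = 22.25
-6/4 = -3/2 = -1.50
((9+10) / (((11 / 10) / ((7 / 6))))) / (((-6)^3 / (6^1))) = -665 / 1188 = -0.56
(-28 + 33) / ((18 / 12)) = 10 / 3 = 3.33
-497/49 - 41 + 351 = 2099/7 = 299.86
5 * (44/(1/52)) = 11440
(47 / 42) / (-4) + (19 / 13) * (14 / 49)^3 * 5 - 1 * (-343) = 36694789 / 107016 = 342.89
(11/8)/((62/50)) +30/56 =2855/1736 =1.64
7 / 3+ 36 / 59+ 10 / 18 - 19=-8231 / 531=-15.50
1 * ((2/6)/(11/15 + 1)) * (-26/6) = -5/6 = -0.83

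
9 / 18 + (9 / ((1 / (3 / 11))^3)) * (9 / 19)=29663 / 50578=0.59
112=112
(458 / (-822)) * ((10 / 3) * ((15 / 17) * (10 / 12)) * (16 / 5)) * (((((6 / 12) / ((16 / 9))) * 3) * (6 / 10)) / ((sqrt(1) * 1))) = -2.21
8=8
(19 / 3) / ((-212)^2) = 19 / 134832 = 0.00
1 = 1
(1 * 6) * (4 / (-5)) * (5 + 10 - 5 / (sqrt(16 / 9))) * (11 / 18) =-33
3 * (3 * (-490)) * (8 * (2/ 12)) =-5880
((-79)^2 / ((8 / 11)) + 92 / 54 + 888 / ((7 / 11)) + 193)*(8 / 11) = 7397.46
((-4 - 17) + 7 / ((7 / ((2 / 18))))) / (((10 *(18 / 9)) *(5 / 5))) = -1.04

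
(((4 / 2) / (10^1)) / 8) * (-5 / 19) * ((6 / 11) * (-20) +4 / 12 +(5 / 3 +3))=65 / 1672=0.04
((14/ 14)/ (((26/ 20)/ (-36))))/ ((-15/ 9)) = 216/ 13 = 16.62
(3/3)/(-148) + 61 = 9027/148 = 60.99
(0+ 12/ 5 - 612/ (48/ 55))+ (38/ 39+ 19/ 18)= -1630559/ 2340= -696.82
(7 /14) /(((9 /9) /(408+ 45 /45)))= 409 /2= 204.50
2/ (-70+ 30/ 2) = -2/ 55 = -0.04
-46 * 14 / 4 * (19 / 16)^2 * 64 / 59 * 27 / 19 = -82593 / 236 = -349.97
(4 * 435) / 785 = 2.22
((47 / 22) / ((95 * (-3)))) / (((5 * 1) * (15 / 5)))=-47 / 94050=-0.00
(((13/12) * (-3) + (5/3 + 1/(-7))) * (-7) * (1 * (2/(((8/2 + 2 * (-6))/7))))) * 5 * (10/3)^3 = -634375/162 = -3915.90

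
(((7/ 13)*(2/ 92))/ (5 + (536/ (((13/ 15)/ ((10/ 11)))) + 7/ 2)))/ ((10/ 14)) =539/ 18771565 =0.00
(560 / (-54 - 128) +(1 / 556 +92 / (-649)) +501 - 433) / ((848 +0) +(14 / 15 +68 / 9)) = 13675310865 / 180799442824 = 0.08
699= 699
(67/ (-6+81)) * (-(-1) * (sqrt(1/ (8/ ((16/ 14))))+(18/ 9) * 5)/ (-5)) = -134/ 75 - 67 * sqrt(7)/ 2625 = -1.85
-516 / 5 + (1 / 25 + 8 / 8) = -2554 / 25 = -102.16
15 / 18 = 5 / 6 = 0.83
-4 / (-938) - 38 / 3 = -17816 / 1407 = -12.66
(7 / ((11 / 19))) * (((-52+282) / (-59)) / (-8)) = 15295 / 2596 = 5.89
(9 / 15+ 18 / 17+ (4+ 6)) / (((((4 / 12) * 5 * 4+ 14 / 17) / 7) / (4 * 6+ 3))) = 561897 / 1910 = 294.19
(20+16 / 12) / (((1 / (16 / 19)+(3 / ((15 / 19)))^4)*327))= 640000 / 2057167791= 0.00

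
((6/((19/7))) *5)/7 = 30/19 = 1.58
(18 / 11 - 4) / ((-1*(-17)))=-26 / 187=-0.14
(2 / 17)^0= 1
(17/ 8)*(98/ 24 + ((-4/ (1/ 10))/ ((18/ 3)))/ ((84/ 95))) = -14807/ 2016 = -7.34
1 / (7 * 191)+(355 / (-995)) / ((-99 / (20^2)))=37990501 / 26340237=1.44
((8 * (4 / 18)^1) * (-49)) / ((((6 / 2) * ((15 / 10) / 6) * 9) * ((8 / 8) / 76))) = -238336 / 243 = -980.81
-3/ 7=-0.43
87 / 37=2.35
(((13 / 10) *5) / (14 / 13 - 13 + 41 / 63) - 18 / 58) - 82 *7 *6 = -1844585403 / 535456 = -3444.89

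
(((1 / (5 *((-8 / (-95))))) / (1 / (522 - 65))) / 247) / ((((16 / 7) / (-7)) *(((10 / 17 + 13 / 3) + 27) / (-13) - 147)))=0.09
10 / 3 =3.33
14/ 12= 7/ 6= 1.17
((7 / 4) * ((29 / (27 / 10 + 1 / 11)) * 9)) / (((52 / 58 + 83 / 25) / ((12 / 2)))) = 232.88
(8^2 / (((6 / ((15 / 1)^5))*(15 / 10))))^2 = 29160000000000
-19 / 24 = -0.79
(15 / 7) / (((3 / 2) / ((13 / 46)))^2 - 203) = -2535 / 206822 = -0.01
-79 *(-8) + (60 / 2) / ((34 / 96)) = 12184 / 17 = 716.71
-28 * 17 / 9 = -476 / 9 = -52.89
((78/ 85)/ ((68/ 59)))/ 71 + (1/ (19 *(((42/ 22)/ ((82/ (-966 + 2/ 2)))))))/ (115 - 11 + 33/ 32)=118872302359/ 10621476787026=0.01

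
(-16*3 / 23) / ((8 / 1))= -0.26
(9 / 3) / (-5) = -3 / 5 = -0.60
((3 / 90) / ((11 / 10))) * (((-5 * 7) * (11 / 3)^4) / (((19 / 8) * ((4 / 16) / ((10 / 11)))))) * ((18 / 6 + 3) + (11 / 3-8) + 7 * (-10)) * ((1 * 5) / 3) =33429.11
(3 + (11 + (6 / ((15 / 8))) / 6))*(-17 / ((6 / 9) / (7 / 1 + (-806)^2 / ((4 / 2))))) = -120380145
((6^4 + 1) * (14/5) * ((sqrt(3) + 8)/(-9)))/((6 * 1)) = -654.50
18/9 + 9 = 11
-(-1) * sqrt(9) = 3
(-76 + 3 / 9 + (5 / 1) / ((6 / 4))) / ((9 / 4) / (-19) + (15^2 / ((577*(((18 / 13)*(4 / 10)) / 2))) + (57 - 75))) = 9515884 / 2198337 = 4.33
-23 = -23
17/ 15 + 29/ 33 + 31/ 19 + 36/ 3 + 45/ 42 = 733627/ 43890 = 16.72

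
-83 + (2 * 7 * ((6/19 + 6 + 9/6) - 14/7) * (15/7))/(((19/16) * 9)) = -72209/1083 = -66.67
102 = 102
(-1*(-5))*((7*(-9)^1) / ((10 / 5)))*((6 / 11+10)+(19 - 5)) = -3865.91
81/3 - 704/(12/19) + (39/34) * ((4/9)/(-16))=-147927/136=-1087.70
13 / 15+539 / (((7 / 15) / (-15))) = -259862 / 15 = -17324.13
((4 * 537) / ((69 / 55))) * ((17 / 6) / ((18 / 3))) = 167365 / 207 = 808.53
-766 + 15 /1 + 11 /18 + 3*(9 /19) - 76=-824.97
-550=-550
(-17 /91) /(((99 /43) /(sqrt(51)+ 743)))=-543133 /9009 - 731 * sqrt(51) /9009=-60.87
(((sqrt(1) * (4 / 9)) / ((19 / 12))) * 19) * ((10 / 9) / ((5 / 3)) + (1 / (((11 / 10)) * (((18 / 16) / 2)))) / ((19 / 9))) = 14368 / 1881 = 7.64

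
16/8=2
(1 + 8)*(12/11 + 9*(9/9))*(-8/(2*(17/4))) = -15984/187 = -85.48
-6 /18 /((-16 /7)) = 0.15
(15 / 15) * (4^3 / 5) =64 / 5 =12.80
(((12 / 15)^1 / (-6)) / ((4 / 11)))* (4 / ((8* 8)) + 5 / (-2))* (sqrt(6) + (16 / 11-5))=-507 / 160 + 143* sqrt(6) / 160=-0.98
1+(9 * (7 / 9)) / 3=10 / 3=3.33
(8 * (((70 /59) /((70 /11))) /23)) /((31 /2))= 176 /42067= 0.00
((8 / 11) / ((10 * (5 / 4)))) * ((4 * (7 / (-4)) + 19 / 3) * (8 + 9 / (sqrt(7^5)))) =-256 / 825-96 * sqrt(7) / 94325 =-0.31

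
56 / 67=0.84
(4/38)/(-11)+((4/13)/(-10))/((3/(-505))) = 42140/8151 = 5.17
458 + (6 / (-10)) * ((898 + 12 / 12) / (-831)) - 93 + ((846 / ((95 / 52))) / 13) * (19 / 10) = 3000804 / 6925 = 433.33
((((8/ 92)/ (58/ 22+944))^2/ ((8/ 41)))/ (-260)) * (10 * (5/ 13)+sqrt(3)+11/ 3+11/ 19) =-7436539/ 5525466740526330- 4961 * sqrt(3)/ 29827080920520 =-0.00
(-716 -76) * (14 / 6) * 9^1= -16632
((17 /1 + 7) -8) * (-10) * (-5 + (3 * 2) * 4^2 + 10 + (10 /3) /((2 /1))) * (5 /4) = -61600 /3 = -20533.33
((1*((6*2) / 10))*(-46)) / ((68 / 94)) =-6486 / 85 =-76.31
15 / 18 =5 / 6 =0.83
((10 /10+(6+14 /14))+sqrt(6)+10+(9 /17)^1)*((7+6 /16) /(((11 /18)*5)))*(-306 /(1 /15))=-4516155 /22 - 243729*sqrt(6) /22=-232416.67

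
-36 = -36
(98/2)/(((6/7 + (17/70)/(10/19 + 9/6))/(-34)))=-4489870/2633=-1705.23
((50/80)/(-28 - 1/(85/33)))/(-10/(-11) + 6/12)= -0.02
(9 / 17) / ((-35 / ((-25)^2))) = -1125 / 119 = -9.45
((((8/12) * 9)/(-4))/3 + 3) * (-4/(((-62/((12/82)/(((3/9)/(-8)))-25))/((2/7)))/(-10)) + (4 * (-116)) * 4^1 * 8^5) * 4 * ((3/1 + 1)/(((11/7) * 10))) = -2164369728864/13981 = -154807934.26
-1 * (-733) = 733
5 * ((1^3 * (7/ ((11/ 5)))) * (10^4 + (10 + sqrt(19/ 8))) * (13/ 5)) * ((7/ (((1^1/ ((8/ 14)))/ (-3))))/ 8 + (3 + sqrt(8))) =455 * (3 + 4 * sqrt(2)) * (sqrt(38) + 40040)/ 88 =1792461.17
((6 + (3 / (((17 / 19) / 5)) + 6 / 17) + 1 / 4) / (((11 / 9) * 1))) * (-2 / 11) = -14301 / 4114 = -3.48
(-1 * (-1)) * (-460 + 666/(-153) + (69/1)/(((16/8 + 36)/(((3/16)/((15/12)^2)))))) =-7495781/16150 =-464.14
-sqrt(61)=-7.81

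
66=66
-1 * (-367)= 367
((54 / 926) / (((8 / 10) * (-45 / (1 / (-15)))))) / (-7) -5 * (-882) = 285856199 / 64820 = 4410.00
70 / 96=35 / 48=0.73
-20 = -20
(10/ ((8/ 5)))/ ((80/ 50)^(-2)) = 16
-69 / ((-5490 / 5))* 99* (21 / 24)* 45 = 239085 / 976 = 244.96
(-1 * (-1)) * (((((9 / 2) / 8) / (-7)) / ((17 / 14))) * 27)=-243 / 136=-1.79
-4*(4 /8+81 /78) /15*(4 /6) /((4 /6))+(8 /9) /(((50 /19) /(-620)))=-122752 /585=-209.83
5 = 5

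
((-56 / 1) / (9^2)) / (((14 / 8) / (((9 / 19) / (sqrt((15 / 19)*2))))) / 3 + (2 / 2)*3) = -4032 / 12841 + 784*sqrt(570) / 115569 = -0.15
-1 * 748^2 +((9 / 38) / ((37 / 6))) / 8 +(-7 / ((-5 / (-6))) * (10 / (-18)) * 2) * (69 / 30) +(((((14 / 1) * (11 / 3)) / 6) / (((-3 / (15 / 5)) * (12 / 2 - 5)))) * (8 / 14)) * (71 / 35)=-991174437623 / 1771560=-559492.45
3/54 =1/18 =0.06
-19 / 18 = -1.06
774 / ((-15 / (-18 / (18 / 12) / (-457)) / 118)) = -365328 / 2285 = -159.88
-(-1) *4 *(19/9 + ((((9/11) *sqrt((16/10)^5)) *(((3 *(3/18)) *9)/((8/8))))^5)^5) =76/9 + 12051601446294014787186231638150180486498325071499776611223960413237435849880002541435100768239616 *sqrt(10)/11747011722063279960001619894004176725132992942235432565212249755859375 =3244272749918959849695751000.00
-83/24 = -3.46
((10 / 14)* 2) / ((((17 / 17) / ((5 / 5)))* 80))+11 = 617 / 56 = 11.02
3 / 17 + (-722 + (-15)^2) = -8446 / 17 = -496.82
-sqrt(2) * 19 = -19 * sqrt(2) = -26.87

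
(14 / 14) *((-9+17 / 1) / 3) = 8 / 3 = 2.67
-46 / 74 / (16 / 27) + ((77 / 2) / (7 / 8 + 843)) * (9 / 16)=-4089807 / 3996592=-1.02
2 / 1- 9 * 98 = -880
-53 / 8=-6.62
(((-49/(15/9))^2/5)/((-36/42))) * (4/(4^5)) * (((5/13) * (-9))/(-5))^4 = -330812181/1827904000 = -0.18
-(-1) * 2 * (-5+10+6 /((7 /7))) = 22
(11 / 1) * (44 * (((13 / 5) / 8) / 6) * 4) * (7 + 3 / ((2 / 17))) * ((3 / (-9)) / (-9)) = 20449 / 162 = 126.23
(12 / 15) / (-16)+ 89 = 1779 / 20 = 88.95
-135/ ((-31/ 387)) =52245/ 31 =1685.32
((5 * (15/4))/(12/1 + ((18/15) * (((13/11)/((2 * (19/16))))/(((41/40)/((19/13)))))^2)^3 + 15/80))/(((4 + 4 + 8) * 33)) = 3825045190586455/1336504960569232956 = 0.00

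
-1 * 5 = -5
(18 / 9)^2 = 4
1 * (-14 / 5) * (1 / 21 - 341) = 2864 / 3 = 954.67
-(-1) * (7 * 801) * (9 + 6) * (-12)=-1009260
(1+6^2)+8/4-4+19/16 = 579/16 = 36.19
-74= -74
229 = 229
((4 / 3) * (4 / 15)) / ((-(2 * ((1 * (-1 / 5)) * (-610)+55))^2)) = -4 / 1409805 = -0.00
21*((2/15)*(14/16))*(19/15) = 931/300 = 3.10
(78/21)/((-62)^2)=13/13454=0.00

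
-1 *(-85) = 85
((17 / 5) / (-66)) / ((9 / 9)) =-17 / 330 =-0.05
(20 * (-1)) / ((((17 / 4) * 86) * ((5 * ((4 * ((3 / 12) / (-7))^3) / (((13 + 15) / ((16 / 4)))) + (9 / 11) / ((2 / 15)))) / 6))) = -20283648 / 1895533439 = -0.01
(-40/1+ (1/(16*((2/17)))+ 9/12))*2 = -1239/16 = -77.44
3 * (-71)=-213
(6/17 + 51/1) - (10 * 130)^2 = -28729127/17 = -1689948.65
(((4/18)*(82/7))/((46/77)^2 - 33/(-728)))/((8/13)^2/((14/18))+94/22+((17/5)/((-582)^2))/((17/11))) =7075245068667776/5203249793772049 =1.36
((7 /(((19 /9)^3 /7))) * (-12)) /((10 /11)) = -2357586 /34295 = -68.74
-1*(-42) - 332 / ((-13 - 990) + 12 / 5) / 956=50220529 / 1195717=42.00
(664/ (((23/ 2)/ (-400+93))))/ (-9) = 407696/ 207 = 1969.55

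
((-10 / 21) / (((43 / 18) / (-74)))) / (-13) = -4440 / 3913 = -1.13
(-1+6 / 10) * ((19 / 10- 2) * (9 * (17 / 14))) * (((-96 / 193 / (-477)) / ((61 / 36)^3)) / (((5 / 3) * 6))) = 19035648 / 2031565067875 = 0.00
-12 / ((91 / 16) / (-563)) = 108096 / 91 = 1187.87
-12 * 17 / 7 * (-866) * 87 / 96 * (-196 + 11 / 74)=-9281418651 / 2072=-4479449.16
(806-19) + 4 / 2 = 789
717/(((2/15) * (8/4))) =10755/4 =2688.75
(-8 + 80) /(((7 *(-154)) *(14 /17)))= -306 /3773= -0.08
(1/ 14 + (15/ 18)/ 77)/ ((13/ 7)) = 19/ 429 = 0.04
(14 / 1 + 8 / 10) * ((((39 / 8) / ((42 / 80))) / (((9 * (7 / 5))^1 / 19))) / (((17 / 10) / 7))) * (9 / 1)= 913900 / 119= 7679.83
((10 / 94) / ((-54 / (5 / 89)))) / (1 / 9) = -25 / 25098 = -0.00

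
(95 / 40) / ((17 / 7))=133 / 136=0.98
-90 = -90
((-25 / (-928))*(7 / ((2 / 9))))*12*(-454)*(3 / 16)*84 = -72814.90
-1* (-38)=38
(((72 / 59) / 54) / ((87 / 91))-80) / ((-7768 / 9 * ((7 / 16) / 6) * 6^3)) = 0.01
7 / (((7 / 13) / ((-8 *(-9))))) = 936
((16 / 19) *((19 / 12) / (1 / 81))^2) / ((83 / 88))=1218888 / 83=14685.40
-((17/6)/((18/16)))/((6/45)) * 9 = -170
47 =47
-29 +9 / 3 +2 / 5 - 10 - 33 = -68.60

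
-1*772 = -772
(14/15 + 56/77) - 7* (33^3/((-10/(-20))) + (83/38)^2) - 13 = -503162.73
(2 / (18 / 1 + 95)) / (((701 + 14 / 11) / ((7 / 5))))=154 / 4364625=0.00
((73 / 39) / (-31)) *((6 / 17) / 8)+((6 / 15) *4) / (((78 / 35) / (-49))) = -2892395 / 82212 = -35.18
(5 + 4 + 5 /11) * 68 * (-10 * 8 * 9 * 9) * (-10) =458265600 /11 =41660509.09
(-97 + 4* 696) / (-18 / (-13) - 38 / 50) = 873275 / 203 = 4301.85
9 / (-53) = -9 / 53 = -0.17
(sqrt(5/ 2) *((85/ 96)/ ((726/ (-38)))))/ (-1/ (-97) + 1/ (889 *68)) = -2367527015 *sqrt(10)/ 1055005776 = -7.10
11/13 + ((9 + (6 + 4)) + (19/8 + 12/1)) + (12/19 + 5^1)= 78749/1976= 39.85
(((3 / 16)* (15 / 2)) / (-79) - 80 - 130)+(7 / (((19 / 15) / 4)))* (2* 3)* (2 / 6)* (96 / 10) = 10298217 / 48032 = 214.40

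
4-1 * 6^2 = -32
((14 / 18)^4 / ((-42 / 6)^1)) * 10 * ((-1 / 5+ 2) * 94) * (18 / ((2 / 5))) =-3980.49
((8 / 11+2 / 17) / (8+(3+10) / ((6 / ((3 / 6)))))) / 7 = 1896 / 142681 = 0.01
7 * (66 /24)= 77 /4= 19.25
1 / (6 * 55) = 1 / 330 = 0.00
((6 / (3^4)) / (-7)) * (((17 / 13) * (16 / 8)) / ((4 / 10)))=-170 / 2457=-0.07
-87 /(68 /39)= -3393 /68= -49.90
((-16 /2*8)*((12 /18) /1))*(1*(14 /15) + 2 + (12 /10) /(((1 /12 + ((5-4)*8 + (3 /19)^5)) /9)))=-1968851877376 /10808303355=-182.16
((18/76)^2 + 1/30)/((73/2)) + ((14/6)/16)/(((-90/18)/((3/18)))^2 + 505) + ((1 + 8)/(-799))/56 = 7795456387/3313379555920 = 0.00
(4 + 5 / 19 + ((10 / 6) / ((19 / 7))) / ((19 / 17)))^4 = 737934182523136 / 1375668606321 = 536.42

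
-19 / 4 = -4.75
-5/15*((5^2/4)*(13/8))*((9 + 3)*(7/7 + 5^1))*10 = -4875/2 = -2437.50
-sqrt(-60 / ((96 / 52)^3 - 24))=-13 * sqrt(210730) / 3242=-1.84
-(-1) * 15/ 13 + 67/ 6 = 961/ 78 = 12.32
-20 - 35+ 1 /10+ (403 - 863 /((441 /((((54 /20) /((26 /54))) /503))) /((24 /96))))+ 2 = 4486965741 /12816440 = 350.09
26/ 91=2/ 7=0.29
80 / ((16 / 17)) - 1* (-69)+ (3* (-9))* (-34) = 1072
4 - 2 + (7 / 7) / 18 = 37 / 18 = 2.06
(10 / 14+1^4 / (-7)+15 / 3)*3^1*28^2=13104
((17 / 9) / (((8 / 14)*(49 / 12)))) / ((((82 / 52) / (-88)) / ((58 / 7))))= -2255968 / 6027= -374.31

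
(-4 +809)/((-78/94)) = -37835/39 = -970.13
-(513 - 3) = -510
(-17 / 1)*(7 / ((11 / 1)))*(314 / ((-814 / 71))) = 1326493 / 4477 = 296.29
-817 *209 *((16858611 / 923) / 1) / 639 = -319850933787 / 65533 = -4880761.35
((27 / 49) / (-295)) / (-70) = 27 / 1011850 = 0.00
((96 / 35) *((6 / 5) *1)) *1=576 / 175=3.29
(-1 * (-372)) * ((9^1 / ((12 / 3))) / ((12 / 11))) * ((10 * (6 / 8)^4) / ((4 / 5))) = 3034.53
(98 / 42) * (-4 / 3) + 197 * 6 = 10610 / 9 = 1178.89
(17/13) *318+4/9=48706/117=416.29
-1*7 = -7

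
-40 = -40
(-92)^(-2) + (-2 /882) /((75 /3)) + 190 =17729966561 /93315600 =190.00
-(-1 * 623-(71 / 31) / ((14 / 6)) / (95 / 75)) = 2571824 / 4123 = 623.77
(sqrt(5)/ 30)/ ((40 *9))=sqrt(5)/ 10800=0.00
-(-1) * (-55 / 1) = -55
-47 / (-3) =47 / 3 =15.67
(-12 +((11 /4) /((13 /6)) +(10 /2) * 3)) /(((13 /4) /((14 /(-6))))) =-518 /169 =-3.07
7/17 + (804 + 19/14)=191773/238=805.77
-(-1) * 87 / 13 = 87 / 13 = 6.69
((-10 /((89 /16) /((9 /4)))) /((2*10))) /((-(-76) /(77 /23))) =-693 /77786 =-0.01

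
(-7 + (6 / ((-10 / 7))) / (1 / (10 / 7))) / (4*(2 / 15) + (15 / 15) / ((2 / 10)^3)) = -195 / 1883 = -0.10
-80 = -80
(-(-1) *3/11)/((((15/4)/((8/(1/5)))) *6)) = 16/33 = 0.48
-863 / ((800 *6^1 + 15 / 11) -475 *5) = -9493 / 26690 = -0.36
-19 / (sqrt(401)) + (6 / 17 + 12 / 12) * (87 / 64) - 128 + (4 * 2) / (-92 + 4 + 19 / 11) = -130358331 / 1032512 - 19 * sqrt(401) / 401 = -127.20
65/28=2.32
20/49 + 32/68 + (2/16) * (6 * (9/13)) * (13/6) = 13353/6664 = 2.00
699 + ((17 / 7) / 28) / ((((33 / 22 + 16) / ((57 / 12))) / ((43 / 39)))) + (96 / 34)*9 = 6589746313 / 9096360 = 724.44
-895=-895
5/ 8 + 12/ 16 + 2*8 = 139/ 8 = 17.38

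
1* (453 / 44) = 453 / 44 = 10.30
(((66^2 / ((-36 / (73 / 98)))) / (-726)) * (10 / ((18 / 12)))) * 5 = 1825 / 441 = 4.14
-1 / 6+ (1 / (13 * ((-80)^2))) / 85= -3535997 / 21216000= -0.17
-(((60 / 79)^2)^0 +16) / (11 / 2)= -34 / 11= -3.09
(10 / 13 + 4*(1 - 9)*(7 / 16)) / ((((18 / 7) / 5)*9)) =-3010 / 1053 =-2.86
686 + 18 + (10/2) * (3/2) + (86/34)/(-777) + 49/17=18872467/26418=714.38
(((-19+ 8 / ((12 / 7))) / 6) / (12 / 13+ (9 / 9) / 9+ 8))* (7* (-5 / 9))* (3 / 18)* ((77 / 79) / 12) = 215215 / 15459984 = 0.01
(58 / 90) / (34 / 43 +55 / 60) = 4988 / 13215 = 0.38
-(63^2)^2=-15752961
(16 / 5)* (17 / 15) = 272 / 75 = 3.63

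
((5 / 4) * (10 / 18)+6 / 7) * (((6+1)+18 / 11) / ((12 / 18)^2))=37145 / 1232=30.15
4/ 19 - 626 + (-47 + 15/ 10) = -25509/ 38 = -671.29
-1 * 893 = -893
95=95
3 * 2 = 6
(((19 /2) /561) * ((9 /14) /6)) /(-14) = -19 /146608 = -0.00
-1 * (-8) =8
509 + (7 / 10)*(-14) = 2496 / 5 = 499.20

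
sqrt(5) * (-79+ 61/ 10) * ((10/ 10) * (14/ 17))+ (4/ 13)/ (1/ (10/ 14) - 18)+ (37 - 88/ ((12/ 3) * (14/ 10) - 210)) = 20627813/ 551369 - 5103 * sqrt(5)/ 85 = -96.83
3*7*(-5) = -105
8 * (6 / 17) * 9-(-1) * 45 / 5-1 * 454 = -7133 / 17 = -419.59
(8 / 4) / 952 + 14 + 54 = 32369 / 476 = 68.00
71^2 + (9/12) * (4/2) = 10085/2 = 5042.50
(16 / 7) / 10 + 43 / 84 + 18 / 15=163 / 84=1.94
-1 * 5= -5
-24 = -24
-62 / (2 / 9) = -279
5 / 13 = 0.38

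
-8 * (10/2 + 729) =-5872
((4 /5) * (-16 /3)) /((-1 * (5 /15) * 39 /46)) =15.10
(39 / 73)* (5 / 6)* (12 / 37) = 0.14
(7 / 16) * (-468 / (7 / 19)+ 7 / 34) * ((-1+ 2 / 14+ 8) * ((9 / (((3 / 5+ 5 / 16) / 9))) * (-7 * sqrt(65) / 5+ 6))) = -18363449250 / 8687+ 612114975 * sqrt(65) / 1241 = 1862754.88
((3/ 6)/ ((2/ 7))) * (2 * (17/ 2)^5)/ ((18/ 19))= 188840981/ 1152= 163924.46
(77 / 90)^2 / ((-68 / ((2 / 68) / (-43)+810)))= -7021234451 / 805269600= -8.72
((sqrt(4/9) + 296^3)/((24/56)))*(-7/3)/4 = -1906173745/54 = -35299513.80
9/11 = 0.82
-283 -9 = -292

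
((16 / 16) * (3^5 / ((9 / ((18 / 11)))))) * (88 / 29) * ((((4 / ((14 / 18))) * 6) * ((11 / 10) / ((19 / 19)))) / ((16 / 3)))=866052 / 1015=853.25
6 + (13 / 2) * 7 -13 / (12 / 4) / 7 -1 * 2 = 2053 / 42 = 48.88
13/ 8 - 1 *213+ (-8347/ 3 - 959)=-94865/ 24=-3952.71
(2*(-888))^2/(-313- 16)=-3154176/329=-9587.16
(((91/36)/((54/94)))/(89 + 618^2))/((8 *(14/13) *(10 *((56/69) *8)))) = 182689/8871992156160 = 0.00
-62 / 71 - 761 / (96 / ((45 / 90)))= -65935 / 13632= -4.84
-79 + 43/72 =-5645/72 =-78.40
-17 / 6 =-2.83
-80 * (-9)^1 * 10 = 7200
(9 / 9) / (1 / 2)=2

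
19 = 19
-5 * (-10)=50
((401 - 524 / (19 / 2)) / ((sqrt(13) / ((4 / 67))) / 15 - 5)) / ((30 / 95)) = -19713000 / 31643 - 4402570 * sqrt(13) / 31643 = -1124.63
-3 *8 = -24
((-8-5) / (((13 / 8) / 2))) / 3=-16 / 3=-5.33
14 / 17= 0.82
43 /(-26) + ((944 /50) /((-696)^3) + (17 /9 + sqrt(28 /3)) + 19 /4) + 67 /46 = 2 * sqrt(21) /3 + 2029272093959 /315027835200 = 9.50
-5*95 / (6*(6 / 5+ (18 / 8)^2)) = -19000 / 1503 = -12.64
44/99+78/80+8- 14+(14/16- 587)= -106327/180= -590.71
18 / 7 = 2.57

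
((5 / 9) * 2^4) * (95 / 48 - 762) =-182405 / 27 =-6755.74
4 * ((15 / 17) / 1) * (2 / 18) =20 / 51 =0.39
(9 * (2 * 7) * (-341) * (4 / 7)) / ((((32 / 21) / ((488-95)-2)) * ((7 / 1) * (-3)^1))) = 1199979 / 4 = 299994.75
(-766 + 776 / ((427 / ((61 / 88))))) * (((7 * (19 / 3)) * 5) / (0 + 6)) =-5594075 / 198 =-28252.90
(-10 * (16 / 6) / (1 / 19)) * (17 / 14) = -12920 / 21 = -615.24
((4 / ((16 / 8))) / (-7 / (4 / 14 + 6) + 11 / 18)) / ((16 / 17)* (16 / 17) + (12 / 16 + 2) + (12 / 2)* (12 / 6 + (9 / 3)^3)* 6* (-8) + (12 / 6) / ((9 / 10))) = 8239968 / 17279818939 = 0.00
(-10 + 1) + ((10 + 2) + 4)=7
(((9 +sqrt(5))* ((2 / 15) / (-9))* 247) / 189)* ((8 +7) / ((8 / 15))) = -1235 / 252-1235* sqrt(5) / 2268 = -6.12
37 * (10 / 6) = 185 / 3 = 61.67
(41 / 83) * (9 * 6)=2214 / 83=26.67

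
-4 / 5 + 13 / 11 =21 / 55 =0.38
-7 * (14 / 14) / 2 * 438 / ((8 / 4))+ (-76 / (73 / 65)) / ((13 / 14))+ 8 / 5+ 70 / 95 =-11609743 / 13870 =-837.04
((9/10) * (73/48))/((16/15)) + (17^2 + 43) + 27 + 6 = 187537/512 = 366.28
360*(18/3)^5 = 2799360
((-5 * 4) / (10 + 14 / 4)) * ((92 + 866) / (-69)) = 38320 / 1863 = 20.57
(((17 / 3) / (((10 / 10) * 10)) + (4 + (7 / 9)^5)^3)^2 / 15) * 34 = 452311926293607859619794622097544337 / 31793368706412152635720824900750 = 14226.61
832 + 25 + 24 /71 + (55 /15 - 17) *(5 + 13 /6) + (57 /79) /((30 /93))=385684523 /504810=764.02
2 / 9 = 0.22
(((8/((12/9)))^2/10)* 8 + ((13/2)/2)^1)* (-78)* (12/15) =-49998/25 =-1999.92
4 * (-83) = -332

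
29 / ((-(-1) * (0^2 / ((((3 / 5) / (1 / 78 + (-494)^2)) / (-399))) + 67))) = 29 / 67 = 0.43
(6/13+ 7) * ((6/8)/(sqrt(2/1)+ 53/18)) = 138807/56186 - 23571 * sqrt(2)/28093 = 1.28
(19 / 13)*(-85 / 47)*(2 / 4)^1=-1615 / 1222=-1.32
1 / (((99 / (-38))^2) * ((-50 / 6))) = -1444 / 81675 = -0.02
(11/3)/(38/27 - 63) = -0.06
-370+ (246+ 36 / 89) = -11000 / 89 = -123.60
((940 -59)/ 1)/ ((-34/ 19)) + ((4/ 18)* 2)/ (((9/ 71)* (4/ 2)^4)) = -2710511/ 5508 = -492.10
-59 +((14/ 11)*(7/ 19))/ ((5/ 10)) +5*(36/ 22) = -10425/ 209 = -49.88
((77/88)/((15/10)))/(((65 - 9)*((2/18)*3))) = 1/32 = 0.03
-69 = -69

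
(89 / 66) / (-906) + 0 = -89 / 59796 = -0.00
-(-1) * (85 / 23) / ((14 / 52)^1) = 2210 / 161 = 13.73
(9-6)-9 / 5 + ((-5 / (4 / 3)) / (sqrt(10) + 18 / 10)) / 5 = 4731 / 3380-75 * sqrt(10) / 676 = 1.05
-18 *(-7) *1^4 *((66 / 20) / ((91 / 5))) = 297 / 13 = 22.85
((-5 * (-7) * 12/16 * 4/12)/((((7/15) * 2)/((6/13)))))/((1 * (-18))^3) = -25/33696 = -0.00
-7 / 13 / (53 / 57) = -399 / 689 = -0.58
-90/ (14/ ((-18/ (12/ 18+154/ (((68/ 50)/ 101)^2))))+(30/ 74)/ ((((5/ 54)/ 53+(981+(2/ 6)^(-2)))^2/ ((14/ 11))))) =917845742458536398100/ 6737033570044067474355367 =0.00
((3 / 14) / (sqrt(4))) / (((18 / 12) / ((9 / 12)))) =3 / 56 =0.05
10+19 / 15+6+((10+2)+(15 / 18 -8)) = 221 / 10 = 22.10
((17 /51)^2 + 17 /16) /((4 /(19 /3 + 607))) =19435 /108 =179.95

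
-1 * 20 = -20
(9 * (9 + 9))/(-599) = -162/599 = -0.27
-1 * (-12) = 12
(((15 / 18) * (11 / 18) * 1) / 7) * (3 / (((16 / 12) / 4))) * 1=55 / 84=0.65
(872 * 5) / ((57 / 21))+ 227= 1833.32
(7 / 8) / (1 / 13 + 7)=91 / 736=0.12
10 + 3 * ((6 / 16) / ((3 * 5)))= 403 / 40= 10.08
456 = 456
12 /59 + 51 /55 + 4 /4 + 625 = 627.13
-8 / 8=-1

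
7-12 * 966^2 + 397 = -11197468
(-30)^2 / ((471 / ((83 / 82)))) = 12450 / 6437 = 1.93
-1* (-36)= 36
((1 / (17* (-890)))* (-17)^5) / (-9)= -83521 / 8010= -10.43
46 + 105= 151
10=10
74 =74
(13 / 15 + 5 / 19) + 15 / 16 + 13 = 68707 / 4560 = 15.07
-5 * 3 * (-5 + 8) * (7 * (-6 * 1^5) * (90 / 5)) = 34020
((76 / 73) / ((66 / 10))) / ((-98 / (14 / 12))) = -95 / 50589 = -0.00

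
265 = 265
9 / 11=0.82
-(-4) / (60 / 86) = 86 / 15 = 5.73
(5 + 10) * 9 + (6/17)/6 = 2296/17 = 135.06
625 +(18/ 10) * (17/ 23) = 72028/ 115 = 626.33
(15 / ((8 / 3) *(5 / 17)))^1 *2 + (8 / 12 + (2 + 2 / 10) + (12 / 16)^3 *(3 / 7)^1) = 277519 / 6720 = 41.30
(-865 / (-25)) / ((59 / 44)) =25.80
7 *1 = 7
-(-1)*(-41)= -41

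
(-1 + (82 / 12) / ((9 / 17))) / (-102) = -643 / 5508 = -0.12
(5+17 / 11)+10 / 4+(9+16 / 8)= 441 / 22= 20.05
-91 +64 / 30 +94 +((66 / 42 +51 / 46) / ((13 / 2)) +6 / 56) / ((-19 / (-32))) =3583939 / 596505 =6.01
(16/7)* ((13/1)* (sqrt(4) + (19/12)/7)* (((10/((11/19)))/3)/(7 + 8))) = 33592/1323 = 25.39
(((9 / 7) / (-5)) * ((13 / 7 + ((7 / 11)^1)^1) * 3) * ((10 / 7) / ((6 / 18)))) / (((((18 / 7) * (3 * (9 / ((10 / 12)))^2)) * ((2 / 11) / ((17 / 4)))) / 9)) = -850 / 441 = -1.93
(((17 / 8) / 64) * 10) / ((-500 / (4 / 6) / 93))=-527 / 12800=-0.04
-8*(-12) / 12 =8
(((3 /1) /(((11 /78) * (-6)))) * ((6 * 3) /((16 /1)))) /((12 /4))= -117 /88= -1.33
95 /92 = 1.03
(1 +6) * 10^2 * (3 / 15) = 140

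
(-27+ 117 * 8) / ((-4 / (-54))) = 24543 / 2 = 12271.50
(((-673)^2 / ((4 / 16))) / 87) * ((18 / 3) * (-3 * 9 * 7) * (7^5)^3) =-3251266130151103247064 / 29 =-112112625177624249898.76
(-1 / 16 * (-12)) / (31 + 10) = 3 / 164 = 0.02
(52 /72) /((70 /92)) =0.95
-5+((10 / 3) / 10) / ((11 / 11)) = -14 / 3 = -4.67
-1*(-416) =416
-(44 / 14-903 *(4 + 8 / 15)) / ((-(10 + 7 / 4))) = -572664 / 1645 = -348.12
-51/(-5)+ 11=106/5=21.20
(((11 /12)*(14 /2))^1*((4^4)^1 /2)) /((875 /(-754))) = -707.75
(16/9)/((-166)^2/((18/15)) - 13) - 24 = -4957256/206553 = -24.00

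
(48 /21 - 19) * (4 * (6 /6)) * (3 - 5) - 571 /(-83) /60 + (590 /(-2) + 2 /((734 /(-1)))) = -2061996101 /12793620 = -161.17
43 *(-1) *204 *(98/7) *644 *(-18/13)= 1423590336/13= 109506948.92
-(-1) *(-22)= -22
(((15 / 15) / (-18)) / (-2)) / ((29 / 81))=9 / 116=0.08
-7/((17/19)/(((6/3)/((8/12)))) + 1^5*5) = -399/302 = -1.32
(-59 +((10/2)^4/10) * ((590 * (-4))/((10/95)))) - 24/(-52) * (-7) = -18217059/13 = -1401312.23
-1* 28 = -28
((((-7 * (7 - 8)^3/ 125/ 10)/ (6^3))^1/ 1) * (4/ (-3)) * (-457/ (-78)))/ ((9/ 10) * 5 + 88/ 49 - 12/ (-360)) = -156751/ 4898556000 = -0.00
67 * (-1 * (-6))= 402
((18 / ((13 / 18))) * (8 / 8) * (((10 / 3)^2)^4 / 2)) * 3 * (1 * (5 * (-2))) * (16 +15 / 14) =-239000000000 / 2457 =-97273097.27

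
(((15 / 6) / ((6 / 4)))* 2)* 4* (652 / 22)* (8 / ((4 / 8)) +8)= 104320 / 11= 9483.64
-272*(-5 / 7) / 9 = 1360 / 63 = 21.59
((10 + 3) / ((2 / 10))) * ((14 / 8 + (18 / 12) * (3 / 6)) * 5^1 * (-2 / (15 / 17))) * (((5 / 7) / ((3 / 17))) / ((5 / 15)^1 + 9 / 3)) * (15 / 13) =-36125 / 14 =-2580.36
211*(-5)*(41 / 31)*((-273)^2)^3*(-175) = 3133648262209043021625 / 31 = 101085427813194936181.45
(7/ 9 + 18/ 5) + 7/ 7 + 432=19682/ 45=437.38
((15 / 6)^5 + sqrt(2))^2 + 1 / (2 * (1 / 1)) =3125 * sqrt(2) / 16 + 9768185 / 1024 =9815.46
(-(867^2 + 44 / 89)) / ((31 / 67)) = -4482324455 / 2759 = -1624619.23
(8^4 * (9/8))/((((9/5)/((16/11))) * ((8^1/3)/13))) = 199680/11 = 18152.73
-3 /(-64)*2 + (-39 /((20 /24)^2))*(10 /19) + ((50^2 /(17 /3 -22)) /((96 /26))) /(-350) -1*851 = -880.35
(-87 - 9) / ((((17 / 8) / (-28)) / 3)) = 64512 / 17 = 3794.82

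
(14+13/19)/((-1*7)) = -279/133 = -2.10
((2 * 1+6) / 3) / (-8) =-1 / 3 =-0.33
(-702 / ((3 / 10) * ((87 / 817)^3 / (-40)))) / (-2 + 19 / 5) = 28357602676000 / 658503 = 43063741.06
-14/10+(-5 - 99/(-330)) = -61/10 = -6.10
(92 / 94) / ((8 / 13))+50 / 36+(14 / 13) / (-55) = 3580627 / 1209780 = 2.96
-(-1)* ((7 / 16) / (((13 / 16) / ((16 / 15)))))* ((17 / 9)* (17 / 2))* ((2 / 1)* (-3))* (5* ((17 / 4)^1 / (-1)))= 137564 / 117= 1175.76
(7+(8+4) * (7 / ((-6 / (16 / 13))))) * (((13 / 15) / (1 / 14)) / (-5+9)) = -931 / 30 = -31.03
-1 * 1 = -1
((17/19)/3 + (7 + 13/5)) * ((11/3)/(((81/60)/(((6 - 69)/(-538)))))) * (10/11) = 394940/137997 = 2.86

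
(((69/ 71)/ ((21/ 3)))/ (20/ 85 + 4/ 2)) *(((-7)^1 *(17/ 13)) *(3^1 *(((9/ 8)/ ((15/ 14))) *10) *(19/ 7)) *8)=-358938/ 923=-388.88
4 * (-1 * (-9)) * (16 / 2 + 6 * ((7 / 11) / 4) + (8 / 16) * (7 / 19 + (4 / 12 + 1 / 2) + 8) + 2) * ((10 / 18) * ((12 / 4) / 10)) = 39013 / 418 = 93.33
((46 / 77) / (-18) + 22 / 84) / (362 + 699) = 317 / 1470546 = 0.00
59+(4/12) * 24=67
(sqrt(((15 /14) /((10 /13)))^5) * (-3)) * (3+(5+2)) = -22815 * sqrt(273) /5488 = -68.69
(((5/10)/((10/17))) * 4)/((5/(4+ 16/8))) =102/25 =4.08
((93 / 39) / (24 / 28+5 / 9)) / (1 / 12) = 23436 / 1157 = 20.26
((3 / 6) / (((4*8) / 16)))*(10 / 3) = 5 / 6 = 0.83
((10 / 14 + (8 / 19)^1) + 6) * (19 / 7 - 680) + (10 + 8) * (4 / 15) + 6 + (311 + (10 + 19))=-20863071 / 4655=-4481.86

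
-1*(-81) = 81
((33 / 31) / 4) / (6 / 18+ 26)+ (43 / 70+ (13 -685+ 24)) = -221959201 / 342860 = -647.38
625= 625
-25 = -25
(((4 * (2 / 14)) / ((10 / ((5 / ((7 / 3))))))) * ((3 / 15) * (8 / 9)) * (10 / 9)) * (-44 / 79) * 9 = -1408 / 11613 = -0.12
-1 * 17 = -17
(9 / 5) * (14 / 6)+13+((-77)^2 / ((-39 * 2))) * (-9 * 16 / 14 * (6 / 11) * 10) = 278318 / 65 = 4281.82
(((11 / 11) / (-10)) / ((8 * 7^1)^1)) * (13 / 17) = -13 / 9520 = -0.00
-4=-4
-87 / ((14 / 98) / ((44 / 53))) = -26796 / 53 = -505.58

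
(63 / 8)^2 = 3969 / 64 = 62.02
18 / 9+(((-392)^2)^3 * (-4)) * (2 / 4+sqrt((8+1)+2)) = -14513641568075776 * sqrt(11)-7256820784037886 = -55393124207050623.30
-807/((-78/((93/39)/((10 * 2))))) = 8339/6760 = 1.23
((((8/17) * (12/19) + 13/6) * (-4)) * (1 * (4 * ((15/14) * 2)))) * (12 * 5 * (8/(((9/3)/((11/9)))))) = -336160000/20349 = -16519.73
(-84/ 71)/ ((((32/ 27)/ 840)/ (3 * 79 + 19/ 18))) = -28345275/ 142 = -199614.61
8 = 8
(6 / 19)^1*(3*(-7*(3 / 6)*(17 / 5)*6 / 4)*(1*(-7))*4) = 44982 / 95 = 473.49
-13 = -13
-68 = -68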